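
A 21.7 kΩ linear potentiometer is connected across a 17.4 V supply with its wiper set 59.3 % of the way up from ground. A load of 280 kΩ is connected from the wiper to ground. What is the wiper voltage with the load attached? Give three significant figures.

The wiper splits the pot into (1−α)R = 8.832 kΩ above and αR = 12.87 kΩ below.
Lower section ‖ load = 12.30 kΩ.
V_wiper = 17.4 × 12.30/(8.832 + 12.30) = 10.1 V.

V ≈ 10.1 V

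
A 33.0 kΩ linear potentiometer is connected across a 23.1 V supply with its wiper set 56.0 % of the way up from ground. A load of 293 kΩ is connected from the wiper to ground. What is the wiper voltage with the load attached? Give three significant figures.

V ≈ 12.6 V

The wiper splits the pot into (1−α)R = 14.52 kΩ above and αR = 18.48 kΩ below.
Lower section ‖ load = 17.38 kΩ.
V_wiper = 23.1 × 17.38/(14.52 + 17.38) = 12.6 V.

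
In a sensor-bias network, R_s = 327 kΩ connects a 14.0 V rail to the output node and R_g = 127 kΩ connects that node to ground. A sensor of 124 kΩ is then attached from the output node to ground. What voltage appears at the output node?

V_out ≈ 2.25 V

The load sits in parallel with R_g: R_g‖R_L = (127 × 124) / (127 + 124) = 62.74 kΩ.
V_out = 14.0 × 62.74 / (327 + 62.74) = 14.0 × 62.74/389.7 = 2.25 V.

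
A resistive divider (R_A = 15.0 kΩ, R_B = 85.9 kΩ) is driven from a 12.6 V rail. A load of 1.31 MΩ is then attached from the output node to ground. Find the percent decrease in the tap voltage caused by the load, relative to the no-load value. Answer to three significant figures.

The divider's output (Thévenin) resistance is R_A‖R_B = 12.77 kΩ.
Fractional drop under load = R_th/(R_th + R_L) = 12.77 / (12.77 + 1310) = 0.009654.
So the output falls by 0.965 %.

0.965 %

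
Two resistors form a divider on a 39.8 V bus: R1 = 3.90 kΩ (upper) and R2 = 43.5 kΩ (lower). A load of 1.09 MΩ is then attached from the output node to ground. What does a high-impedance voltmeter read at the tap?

V_out ≈ 36.4 V

The load sits in parallel with R2: R2‖R_L = (43.5 × 1090) / (43.5 + 1090) = 41.83 kΩ.
V_out = 39.8 × 41.83 / (3.90 + 41.83) = 39.8 × 41.83/45.73 = 36.4 V.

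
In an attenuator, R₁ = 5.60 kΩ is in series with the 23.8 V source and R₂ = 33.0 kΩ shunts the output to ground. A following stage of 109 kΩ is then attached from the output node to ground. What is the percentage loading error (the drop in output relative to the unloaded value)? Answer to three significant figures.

The divider's output (Thévenin) resistance is R₁‖R₂ = 4.788 kΩ.
Fractional drop under load = R_th/(R_th + R_L) = 4.788 / (4.788 + 109) = 0.04207.
So the output falls by 4.21 %.

4.21 %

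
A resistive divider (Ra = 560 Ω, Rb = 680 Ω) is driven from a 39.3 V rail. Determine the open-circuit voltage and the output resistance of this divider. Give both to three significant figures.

V_th = 21.6 V, R_th = 307 Ω

V_th is the open-circuit tap voltage: 39.3 × 680/(560 + 680) = 21.6 V.
With the supply zeroed, Ra and Rb appear in parallel from the tap: R_th = Ra‖Rb = (560 × 680)/1240 = 307 Ω.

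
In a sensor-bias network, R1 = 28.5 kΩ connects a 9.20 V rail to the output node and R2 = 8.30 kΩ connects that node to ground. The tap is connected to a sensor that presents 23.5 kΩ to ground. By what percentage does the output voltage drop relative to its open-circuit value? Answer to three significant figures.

The divider's output (Thévenin) resistance is R1‖R2 = 6.428 kΩ.
Fractional drop under load = R_th/(R_th + R_L) = 6.428 / (6.428 + 23.5) = 0.2148.
So the output falls by 21.5 %.

21.5 %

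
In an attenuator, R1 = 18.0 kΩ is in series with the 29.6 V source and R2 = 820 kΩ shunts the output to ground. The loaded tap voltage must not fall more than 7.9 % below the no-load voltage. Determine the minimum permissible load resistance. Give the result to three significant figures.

Output resistance R_th = R1‖R2 = (18.0 × 820)/838.0 = 17.61 kΩ.
The fractional drop is R_th/(R_th + R_L); requiring this ≤ 0.0790 gives R_L ≥ R_th(1/0.0790 − 1) = 17.61 × 11.66 = 205 kΩ.

R_L(min) ≈ 205 kΩ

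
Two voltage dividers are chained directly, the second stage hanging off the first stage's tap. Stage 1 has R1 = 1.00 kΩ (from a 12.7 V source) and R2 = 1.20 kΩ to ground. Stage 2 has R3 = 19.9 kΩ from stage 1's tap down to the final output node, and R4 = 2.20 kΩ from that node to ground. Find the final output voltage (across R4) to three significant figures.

V_out ≈ 0.673 V

Stage 2 presents R3+R4 = 22.10 kΩ as a load on stage 1's tap.
Stage 1's lower leg becomes R2‖(R3+R4) = 1.138 kΩ, so V_mid = 12.7 × 1.138/2.138 = 6.760 V.
Stage 2 is itself unloaded: V_out = V_mid × R4/(R3+R4) = 6.760 × 2.20/22.10 = 0.673 V.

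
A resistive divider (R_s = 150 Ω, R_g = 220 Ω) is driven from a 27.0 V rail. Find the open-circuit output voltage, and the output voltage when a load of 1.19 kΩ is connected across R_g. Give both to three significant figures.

Unloaded: 16.1 V; loaded: 14.9 V

Open-circuit: V = 27.0 × 220/(150 + 220) = 16.1 V.
With the load, R_g becomes R_g‖R_L = 185.7 Ω, so V = 27.0 × 185.7/335.7 = 14.9 V.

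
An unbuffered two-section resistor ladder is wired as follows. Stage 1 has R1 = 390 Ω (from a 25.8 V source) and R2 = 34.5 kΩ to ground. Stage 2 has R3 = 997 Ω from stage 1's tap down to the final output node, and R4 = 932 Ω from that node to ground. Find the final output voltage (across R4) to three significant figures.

Stage 2 presents R3+R4 = 1929 Ω as a load on stage 1's tap.
Stage 1's lower leg becomes R2‖(R3+R4) = 1827 Ω, so V_mid = 25.8 × 1827/2217 = 21.26 V.
Stage 2 is itself unloaded: V_out = V_mid × R4/(R3+R4) = 21.26 × 932/1929 = 10.3 V.

V_out ≈ 10.3 V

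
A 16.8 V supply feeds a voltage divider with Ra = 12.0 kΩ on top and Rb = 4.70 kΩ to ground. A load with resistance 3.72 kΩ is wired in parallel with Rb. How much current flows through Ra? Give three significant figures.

Rb‖R_L = 2.076 kΩ, so the source sees Ra + Rb‖R_L = 14.08 kΩ.
I = 16.8 V / 14.08 kΩ = 1.19 mA.

I ≈ 1.19 mA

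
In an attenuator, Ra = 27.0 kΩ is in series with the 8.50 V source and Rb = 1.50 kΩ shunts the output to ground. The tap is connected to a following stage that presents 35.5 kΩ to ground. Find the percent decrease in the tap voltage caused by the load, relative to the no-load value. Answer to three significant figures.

The divider's output (Thévenin) resistance is Ra‖Rb = 1.421 kΩ.
Fractional drop under load = R_th/(R_th + R_L) = 1.421 / (1.421 + 35.5) = 0.03849.
So the output falls by 3.85 %.

3.85 %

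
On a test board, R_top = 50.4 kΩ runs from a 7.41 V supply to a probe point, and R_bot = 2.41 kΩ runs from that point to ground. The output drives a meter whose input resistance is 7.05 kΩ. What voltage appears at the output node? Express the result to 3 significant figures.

The load sits in parallel with R_bot: R_bot‖R_L = (2.41 × 7.05) / (2.41 + 7.05) = 1.796 kΩ.
V_out = 7.41 × 1.796 / (50.4 + 1.796) = 7.41 × 1.796/52.20 = 0.255 V.
(Unloaded it would have been 0.338 V.)

V_out ≈ 0.255 V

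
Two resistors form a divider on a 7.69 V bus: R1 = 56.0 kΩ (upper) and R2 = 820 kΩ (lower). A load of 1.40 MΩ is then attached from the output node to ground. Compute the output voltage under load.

The load sits in parallel with R2: R2‖R_L = (820 × 1400) / (820 + 1400) = 517.1 kΩ.
V_out = 7.69 × 517.1 / (56.0 + 517.1) = 7.69 × 517.1/573.1 = 6.94 V.

V_out ≈ 6.94 V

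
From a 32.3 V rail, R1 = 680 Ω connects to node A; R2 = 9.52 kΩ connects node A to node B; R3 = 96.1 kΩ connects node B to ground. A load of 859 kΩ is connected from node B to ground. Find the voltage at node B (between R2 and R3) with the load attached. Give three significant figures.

V ≈ 28.9 V

At node B, R3 is in parallel with the load: R3‖R_L = 86430 Ω.
Below node A the resistance is R2 + (R3‖R_L) = 95950 Ω, so V_A = 32.3 × 95950/96630 = 32.07 V.
Then V_B = V_A × (R3‖R_L)/(R2 + R3‖R_L) = 32.07 × 86430/95950 = 28.9 V.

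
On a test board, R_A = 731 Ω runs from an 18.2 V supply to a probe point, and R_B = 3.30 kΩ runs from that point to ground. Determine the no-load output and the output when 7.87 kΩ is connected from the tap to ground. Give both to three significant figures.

Open-circuit: V = 18.2 × 3300/(731 + 3300) = 14.9 V.
With the load, R_B becomes R_B‖R_L = 2325 Ω, so V = 18.2 × 2325/3056 = 13.8 V.

Unloaded: 14.9 V; loaded: 13.8 V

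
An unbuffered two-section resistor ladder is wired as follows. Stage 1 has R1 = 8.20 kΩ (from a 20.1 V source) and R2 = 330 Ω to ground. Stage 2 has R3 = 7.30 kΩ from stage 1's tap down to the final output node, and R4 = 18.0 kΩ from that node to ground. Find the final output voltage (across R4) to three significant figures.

V_out ≈ 0.546 V

Stage 2 presents R3+R4 = 25300 Ω as a load on stage 1's tap.
Stage 1's lower leg becomes R2‖(R3+R4) = 325.8 Ω, so V_mid = 20.1 × 325.8/8526 = 0.7680 V.
Stage 2 is itself unloaded: V_out = V_mid × R4/(R3+R4) = 0.7680 × 18000/25300 = 0.546 V.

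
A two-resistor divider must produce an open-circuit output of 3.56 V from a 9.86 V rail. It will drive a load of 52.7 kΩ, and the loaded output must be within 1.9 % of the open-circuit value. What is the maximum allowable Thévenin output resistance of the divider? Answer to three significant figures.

Loading drop = R_th/(R_th + R_L) ≤ 0.0190, so R_th ≤ R_L · ε/(1−ε) = 52.7 kΩ × 0.0190/0.9810 = 1.02 kΩ.

R_th ≤ 1.02 kΩ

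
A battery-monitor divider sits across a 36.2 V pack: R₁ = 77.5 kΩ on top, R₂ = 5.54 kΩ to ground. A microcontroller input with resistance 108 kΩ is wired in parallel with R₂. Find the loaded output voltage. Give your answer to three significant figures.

V_out ≈ 2.30 V

The load sits in parallel with R₂: R₂‖R_L = (5.54 × 108) / (5.54 + 108) = 5.270 kΩ.
V_out = 36.2 × 5.270 / (77.5 + 5.270) = 36.2 × 5.270/82.77 = 2.30 V.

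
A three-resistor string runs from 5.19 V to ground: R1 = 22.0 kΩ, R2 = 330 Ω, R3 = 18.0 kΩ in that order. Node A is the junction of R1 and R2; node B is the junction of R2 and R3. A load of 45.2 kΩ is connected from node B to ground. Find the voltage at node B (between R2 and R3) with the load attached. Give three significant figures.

V ≈ 1.90 V

At node B, R3 is in parallel with the load: R3‖R_L = 12870 Ω.
Below node A the resistance is R2 + (R3‖R_L) = 13200 Ω, so V_A = 5.19 × 13200/35200 = 1.947 V.
Then V_B = V_A × (R3‖R_L)/(R2 + R3‖R_L) = 1.947 × 12870/13200 = 1.90 V.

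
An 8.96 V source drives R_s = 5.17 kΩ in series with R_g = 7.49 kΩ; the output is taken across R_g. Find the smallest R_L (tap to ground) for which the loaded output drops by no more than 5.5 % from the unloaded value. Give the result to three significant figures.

R_L(min) ≈ 52.6 kΩ

Output resistance R_th = R_s‖R_g = (5.17 × 7.49)/12.66 = 3.059 kΩ.
The fractional drop is R_th/(R_th + R_L); requiring this ≤ 0.0550 gives R_L ≥ R_th(1/0.0550 − 1) = 3.059 × 17.18 = 52.6 kΩ.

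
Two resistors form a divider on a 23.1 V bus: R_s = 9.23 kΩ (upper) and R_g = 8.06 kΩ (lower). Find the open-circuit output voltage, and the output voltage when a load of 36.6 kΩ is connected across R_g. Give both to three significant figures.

Open-circuit: V = 23.1 × 8.06/(9.23 + 8.06) = 10.8 V.
With the load, R_g becomes R_g‖R_L = 6.605 kΩ, so V = 23.1 × 6.605/15.84 = 9.64 V.

Unloaded: 10.8 V; loaded: 9.64 V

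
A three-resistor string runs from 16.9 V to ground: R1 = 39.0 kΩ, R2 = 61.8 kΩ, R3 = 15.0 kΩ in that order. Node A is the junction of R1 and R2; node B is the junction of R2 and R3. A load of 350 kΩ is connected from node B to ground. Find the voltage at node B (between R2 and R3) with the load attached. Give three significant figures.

At node B, R3 is in parallel with the load: R3‖R_L = 14.38 kΩ.
Below node A the resistance is R2 + (R3‖R_L) = 76.18 kΩ, so V_A = 16.9 × 76.18/115.2 = 11.18 V.
Then V_B = V_A × (R3‖R_L)/(R2 + R3‖R_L) = 11.18 × 14.38/76.18 = 2.11 V.

V ≈ 2.11 V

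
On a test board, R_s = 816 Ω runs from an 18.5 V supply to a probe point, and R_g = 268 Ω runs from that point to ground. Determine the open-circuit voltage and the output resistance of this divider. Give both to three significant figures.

V_th is the open-circuit tap voltage: 18.5 × 268/(816 + 268) = 4.57 V.
With the supply zeroed, R_s and R_g appear in parallel from the tap: R_th = R_s‖R_g = (816 × 268)/1084 = 202 Ω.

V_th = 4.57 V, R_th = 202 Ω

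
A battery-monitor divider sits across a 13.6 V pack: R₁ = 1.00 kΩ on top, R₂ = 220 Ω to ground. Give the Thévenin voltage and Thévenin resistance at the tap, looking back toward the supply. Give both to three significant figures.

V_th is the open-circuit tap voltage: 13.6 × 220/(1000 + 220) = 2.45 V.
With the supply zeroed, R₁ and R₂ appear in parallel from the tap: R_th = R₁‖R₂ = (1000 × 220)/1220 = 180 Ω.

V_th = 2.45 V, R_th = 180 Ω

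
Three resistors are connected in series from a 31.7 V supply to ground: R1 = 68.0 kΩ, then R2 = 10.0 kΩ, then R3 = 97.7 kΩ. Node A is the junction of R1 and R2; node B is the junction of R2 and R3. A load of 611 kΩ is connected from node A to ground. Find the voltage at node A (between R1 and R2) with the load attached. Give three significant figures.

Below node A the series string R2+R3 = 107.7 kΩ sits in parallel with the 611 kΩ load: 91.56 kΩ.
V_A = 31.7 × 91.56/(68.0 + 91.56) = 18.2 V.

V ≈ 18.2 V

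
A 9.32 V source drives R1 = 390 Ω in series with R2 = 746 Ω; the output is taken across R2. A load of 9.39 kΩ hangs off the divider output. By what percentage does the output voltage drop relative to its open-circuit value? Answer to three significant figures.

The divider's output (Thévenin) resistance is R1‖R2 = 256.1 Ω.
Fractional drop under load = R_th/(R_th + R_L) = 256.1 / (256.1 + 9390) = 0.02655.
So the output falls by 2.66 %.

2.66 %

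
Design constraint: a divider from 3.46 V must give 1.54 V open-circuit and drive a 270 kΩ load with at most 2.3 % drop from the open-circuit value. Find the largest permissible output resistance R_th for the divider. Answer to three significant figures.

Loading drop = R_th/(R_th + R_L) ≤ 0.0230, so R_th ≤ R_L · ε/(1−ε) = 270 kΩ × 0.0230/0.9770 = 6.36 kΩ.
(Any R1, R2 with R2/(R1+R2) = 0.445 and R1‖R2 ≤ 6.36 kΩ will meet the spec.)

R_th ≤ 6.36 kΩ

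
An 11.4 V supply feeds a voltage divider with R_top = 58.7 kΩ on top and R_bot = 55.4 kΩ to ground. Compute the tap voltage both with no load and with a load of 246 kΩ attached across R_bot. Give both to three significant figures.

Unloaded: 5.54 V; loaded: 4.96 V

Open-circuit: V = 11.4 × 55.4/(58.7 + 55.4) = 5.54 V.
With the load, R_bot becomes R_bot‖R_L = 45.22 kΩ, so V = 11.4 × 45.22/103.9 = 4.96 V.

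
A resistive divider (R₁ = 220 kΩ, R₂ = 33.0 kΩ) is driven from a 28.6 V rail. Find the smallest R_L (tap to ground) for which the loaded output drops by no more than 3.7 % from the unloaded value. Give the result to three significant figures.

R_L(min) ≈ 747 kΩ

Output resistance R_th = R₁‖R₂ = (220 × 33.0)/253.0 = 28.70 kΩ.
The fractional drop is R_th/(R_th + R_L); requiring this ≤ 0.0370 gives R_L ≥ R_th(1/0.0370 − 1) = 28.70 × 26.03 = 747 kΩ.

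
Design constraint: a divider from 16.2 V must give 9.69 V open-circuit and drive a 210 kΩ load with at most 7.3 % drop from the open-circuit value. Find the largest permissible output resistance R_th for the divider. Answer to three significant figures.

Loading drop = R_th/(R_th + R_L) ≤ 0.0730, so R_th ≤ R_L · ε/(1−ε) = 210 kΩ × 0.0730/0.9270 = 16.5 kΩ.
(Any R1, R2 with R2/(R1+R2) = 0.598 and R1‖R2 ≤ 16.5 kΩ will meet the spec.)

R_th ≤ 16.5 kΩ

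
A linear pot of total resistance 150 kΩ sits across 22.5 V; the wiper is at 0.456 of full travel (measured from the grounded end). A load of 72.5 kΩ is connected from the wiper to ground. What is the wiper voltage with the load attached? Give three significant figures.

V ≈ 6.78 V

The wiper splits the pot into (1−α)R = 81.60 kΩ above and αR = 68.40 kΩ below.
Lower section ‖ load = 35.20 kΩ.
V_wiper = 22.5 × 35.20/(81.60 + 35.20) = 6.78 V.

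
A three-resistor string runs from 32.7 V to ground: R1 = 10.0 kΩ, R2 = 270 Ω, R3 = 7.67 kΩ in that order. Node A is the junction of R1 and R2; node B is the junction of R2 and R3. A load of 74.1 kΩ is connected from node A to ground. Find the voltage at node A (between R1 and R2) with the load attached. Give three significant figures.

Below node A the series string R2+R3 = 7940 Ω sits in parallel with the 74100 Ω load: 7172 Ω.
V_A = 32.7 × 7172/(10000 + 7172) = 13.7 V.

V ≈ 13.7 V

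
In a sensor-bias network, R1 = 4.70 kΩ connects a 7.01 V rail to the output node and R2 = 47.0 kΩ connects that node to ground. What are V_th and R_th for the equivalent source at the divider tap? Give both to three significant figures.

V_th = 6.37 V, R_th = 4.27 kΩ

V_th is the open-circuit tap voltage: 7.01 × 47.0/(4.70 + 47.0) = 6.37 V.
With the supply zeroed, R1 and R2 appear in parallel from the tap: R_th = R1‖R2 = (4.70 × 47.0)/51.70 = 4.27 kΩ.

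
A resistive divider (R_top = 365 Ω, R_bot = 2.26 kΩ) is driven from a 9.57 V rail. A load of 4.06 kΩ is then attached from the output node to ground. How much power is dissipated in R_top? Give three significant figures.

Total resistance from the source is R_top + (R_bot‖R_L) = 1817 Ω, so I = 9.57/1817 Ω = 5.267 mA.
P = I²·R_top = (5.267 mA)² × 365 Ω = 10.1 mW.

P ≈ 10.1 mW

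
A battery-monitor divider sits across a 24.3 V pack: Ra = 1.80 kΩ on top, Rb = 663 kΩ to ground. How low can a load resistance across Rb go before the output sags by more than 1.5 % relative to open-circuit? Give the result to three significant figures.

R_L(min) ≈ 118 kΩ

Output resistance R_th = Ra‖Rb = (1.80 × 663)/664.8 = 1.795 kΩ.
The fractional drop is R_th/(R_th + R_L); requiring this ≤ 0.0150 gives R_L ≥ R_th(1/0.0150 − 1) = 1.795 × 65.67 = 118 kΩ.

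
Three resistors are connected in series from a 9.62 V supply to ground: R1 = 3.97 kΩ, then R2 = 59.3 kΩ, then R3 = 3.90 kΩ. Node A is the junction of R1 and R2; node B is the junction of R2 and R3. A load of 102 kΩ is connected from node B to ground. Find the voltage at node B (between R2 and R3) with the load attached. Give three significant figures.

At node B, R3 is in parallel with the load: R3‖R_L = 3.756 kΩ.
Below node A the resistance is R2 + (R3‖R_L) = 63.06 kΩ, so V_A = 9.62 × 63.06/67.03 = 9.050 V.
Then V_B = V_A × (R3‖R_L)/(R2 + R3‖R_L) = 9.050 × 3.756/63.06 = 0.539 V.

V ≈ 0.539 V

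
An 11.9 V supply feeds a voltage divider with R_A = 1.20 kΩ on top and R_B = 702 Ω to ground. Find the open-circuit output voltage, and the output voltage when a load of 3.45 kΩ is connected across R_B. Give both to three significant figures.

Open-circuit: V = 11.9 × 702/(1200 + 702) = 4.39 V.
With the load, R_B becomes R_B‖R_L = 583.3 Ω, so V = 11.9 × 583.3/1783 = 3.89 V.

Unloaded: 4.39 V; loaded: 3.89 V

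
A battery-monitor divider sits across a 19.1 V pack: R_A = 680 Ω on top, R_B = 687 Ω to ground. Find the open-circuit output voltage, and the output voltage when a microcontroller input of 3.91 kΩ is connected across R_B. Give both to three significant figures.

Open-circuit: V = 19.1 × 687/(680 + 687) = 9.60 V.
With the load, R_B becomes R_B‖R_L = 584.3 Ω, so V = 19.1 × 584.3/1264 = 8.83 V.

Unloaded: 9.60 V; loaded: 8.83 V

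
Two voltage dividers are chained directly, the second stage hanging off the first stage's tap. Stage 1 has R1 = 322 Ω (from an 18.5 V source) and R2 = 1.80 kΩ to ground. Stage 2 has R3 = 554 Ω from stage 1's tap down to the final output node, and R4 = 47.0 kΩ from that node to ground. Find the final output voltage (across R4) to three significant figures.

Stage 2 presents R3+R4 = 47550 Ω as a load on stage 1's tap.
Stage 1's lower leg becomes R2‖(R3+R4) = 1734 Ω, so V_mid = 18.5 × 1734/2056 = 15.60 V.
Stage 2 is itself unloaded: V_out = V_mid × R4/(R3+R4) = 15.60 × 47000/47550 = 15.4 V.

V_out ≈ 15.4 V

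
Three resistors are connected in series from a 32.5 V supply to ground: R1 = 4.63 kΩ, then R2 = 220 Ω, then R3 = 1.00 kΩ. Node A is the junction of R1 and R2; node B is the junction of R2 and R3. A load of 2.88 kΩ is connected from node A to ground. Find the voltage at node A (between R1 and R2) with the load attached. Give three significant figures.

Below node A the series string R2+R3 = 1220 Ω sits in parallel with the 2880 Ω load: 857.0 Ω.
V_A = 32.5 × 857.0/(4630 + 857.0) = 5.08 V.

V ≈ 5.08 V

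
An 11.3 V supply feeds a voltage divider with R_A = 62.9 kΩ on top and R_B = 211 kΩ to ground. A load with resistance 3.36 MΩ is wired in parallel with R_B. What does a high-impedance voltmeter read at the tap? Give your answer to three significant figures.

The load sits in parallel with R_B: R_B‖R_L = (211 × 3360) / (211 + 3360) = 198.5 kΩ.
V_out = 11.3 × 198.5 / (62.9 + 198.5) = 11.3 × 198.5/261.4 = 8.58 V.
(Unloaded it would have been 8.71 V.)

V_out ≈ 8.58 V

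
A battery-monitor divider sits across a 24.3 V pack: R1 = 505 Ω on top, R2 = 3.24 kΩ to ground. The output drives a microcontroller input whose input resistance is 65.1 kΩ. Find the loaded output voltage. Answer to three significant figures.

V_out ≈ 20.9 V

The load sits in parallel with R2: R2‖R_L = (3240 × 65100) / (3240 + 65100) = 3086 Ω.
V_out = 24.3 × 3086 / (505 + 3086) = 24.3 × 3086/3591 = 20.9 V.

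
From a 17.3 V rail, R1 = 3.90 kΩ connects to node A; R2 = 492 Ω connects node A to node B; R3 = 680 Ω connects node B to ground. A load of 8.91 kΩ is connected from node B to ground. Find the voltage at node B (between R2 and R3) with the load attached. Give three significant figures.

V ≈ 2.18 V

At node B, R3 is in parallel with the load: R3‖R_L = 631.8 Ω.
Below node A the resistance is R2 + (R3‖R_L) = 1124 Ω, so V_A = 17.3 × 1124/5024 = 3.870 V.
Then V_B = V_A × (R3‖R_L)/(R2 + R3‖R_L) = 3.870 × 631.8/1124 = 2.18 V.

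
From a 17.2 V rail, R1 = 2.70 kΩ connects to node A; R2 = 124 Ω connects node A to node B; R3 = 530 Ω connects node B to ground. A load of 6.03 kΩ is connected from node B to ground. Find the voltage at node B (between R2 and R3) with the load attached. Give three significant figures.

V ≈ 2.53 V

At node B, R3 is in parallel with the load: R3‖R_L = 487.2 Ω.
Below node A the resistance is R2 + (R3‖R_L) = 611.2 Ω, so V_A = 17.2 × 611.2/3311 = 3.175 V.
Then V_B = V_A × (R3‖R_L)/(R2 + R3‖R_L) = 3.175 × 487.2/611.2 = 2.53 V.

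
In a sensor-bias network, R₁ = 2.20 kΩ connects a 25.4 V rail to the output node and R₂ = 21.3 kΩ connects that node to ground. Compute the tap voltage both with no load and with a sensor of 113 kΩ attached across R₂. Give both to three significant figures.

Unloaded: 23.0 V; loaded: 22.6 V

Open-circuit: V = 25.4 × 21.3/(2.20 + 21.3) = 23.0 V.
With the load, R₂ becomes R₂‖R_L = 17.92 kΩ, so V = 25.4 × 17.92/20.12 = 22.6 V.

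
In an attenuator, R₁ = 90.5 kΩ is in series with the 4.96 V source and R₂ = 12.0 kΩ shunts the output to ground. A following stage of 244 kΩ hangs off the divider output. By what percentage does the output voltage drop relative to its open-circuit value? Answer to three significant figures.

The divider's output (Thévenin) resistance is R₁‖R₂ = 10.60 kΩ.
Fractional drop under load = R_th/(R_th + R_L) = 10.60 / (10.60 + 244) = 0.04162.
So the output falls by 4.16 %.

4.16 %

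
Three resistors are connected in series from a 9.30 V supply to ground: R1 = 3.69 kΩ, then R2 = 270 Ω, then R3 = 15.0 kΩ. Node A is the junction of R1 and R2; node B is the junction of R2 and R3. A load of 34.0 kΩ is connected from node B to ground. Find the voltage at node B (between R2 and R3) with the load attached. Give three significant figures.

V ≈ 6.74 V

At node B, R3 is in parallel with the load: R3‖R_L = 10410 Ω.
Below node A the resistance is R2 + (R3‖R_L) = 10680 Ω, so V_A = 9.30 × 10680/14370 = 6.912 V.
Then V_B = V_A × (R3‖R_L)/(R2 + R3‖R_L) = 6.912 × 10410/10680 = 6.74 V.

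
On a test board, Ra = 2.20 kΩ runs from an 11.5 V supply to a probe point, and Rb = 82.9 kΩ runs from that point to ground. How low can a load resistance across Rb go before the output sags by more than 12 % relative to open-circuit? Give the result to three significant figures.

Output resistance R_th = Ra‖Rb = (2.20 × 82.9)/85.10 = 2.143 kΩ.
The fractional drop is R_th/(R_th + R_L); requiring this ≤ 0.120 gives R_L ≥ R_th(1/0.120 − 1) = 2.143 × 7.333 = 15.7 kΩ.

R_L(min) ≈ 15.7 kΩ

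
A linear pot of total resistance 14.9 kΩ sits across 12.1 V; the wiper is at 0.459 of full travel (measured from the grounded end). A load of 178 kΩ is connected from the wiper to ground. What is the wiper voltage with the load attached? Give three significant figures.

The wiper splits the pot into (1−α)R = 8.061 kΩ above and αR = 6.839 kΩ below.
Lower section ‖ load = 6.586 kΩ.
V_wiper = 12.1 × 6.586/(8.061 + 6.586) = 5.44 V.

V ≈ 5.44 V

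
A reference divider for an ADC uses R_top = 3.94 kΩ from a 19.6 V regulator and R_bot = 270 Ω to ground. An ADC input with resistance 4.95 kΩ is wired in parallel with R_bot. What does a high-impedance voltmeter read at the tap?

The load sits in parallel with R_bot: R_bot‖R_L = (270 × 4950) / (270 + 4950) = 256.0 Ω.
V_out = 19.6 × 256.0 / (3940 + 256.0) = 19.6 × 256.0/4196 = 1.20 V.

V_out ≈ 1.20 V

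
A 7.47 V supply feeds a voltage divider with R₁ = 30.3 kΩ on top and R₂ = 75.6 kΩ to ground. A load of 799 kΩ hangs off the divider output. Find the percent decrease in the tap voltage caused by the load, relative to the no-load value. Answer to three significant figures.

The divider's output (Thévenin) resistance is R₁‖R₂ = 21.63 kΩ.
Fractional drop under load = R_th/(R_th + R_L) = 21.63 / (21.63 + 799) = 0.02636.
So the output falls by 2.64 %.

2.64 %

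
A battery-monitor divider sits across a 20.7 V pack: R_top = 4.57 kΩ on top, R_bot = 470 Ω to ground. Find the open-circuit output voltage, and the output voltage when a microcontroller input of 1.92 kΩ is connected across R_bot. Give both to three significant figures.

Unloaded: 1.93 V; loaded: 1.58 V

Open-circuit: V = 20.7 × 470/(4570 + 470) = 1.93 V.
With the load, R_bot becomes R_bot‖R_L = 377.6 Ω, so V = 20.7 × 377.6/4948 = 1.58 V.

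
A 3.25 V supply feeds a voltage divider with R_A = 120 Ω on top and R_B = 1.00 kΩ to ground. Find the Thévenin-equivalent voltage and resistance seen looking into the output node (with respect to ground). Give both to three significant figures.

V_th is the open-circuit tap voltage: 3.25 × 1000/(120 + 1000) = 2.90 V.
With the supply zeroed, R_A and R_B appear in parallel from the tap: R_th = R_A‖R_B = (120 × 1000)/1120 = 107 Ω.

V_th = 2.90 V, R_th = 107 Ω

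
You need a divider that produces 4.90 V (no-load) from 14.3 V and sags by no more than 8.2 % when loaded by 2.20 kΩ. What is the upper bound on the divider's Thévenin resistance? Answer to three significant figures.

R_th ≤ 197 Ω

Loading drop = R_th/(R_th + R_L) ≤ 0.0820, so R_th ≤ R_L · ε/(1−ε) = 2.20 kΩ × 0.0820/0.9180 = 197 Ω.
(Any R1, R2 with R2/(R1+R2) = 0.343 and R1‖R2 ≤ 197 Ω will meet the spec.)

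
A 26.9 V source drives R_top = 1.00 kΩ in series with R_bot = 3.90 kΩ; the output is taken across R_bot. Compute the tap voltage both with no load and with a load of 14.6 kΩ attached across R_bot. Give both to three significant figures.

Unloaded: 21.4 V; loaded: 20.3 V

Open-circuit: V = 26.9 × 3.90/(1.00 + 3.90) = 21.4 V.
With the load, R_bot becomes R_bot‖R_L = 3.078 kΩ, so V = 26.9 × 3.078/4.078 = 20.3 V.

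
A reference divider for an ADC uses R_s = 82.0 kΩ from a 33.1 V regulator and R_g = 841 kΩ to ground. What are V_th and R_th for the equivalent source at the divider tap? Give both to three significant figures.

V_th is the open-circuit tap voltage: 33.1 × 841/(82.0 + 841) = 30.2 V.
With the supply zeroed, R_s and R_g appear in parallel from the tap: R_th = R_s‖R_g = (82.0 × 841)/923.0 = 74.7 kΩ.

V_th = 30.2 V, R_th = 74.7 kΩ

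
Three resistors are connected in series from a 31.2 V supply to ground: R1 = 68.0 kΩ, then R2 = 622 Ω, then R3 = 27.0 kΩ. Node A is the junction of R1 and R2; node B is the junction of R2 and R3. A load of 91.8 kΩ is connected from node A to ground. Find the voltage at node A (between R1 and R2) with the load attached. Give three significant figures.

Below node A the series string R2+R3 = 27620 Ω sits in parallel with the 91800 Ω load: 21230 Ω.
V_A = 31.2 × 21230/(68000 + 21230) = 7.42 V.

V ≈ 7.42 V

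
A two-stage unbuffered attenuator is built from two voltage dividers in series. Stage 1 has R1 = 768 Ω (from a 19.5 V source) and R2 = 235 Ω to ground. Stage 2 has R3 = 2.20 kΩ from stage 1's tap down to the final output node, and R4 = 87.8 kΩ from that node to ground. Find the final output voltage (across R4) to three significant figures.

V_out ≈ 4.45 V

Stage 2 presents R3+R4 = 90000 Ω as a load on stage 1's tap.
Stage 1's lower leg becomes R2‖(R3+R4) = 234.4 Ω, so V_mid = 19.5 × 234.4/1002 = 4.560 V.
Stage 2 is itself unloaded: V_out = V_mid × R4/(R3+R4) = 4.560 × 87800/90000 = 4.45 V.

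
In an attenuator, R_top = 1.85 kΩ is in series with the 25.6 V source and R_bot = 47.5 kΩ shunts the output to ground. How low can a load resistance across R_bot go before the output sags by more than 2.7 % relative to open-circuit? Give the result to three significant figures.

Output resistance R_th = R_top‖R_bot = (1.85 × 47.5)/49.35 = 1.781 kΩ.
The fractional drop is R_th/(R_th + R_L); requiring this ≤ 0.0270 gives R_L ≥ R_th(1/0.0270 − 1) = 1.781 × 36.04 = 64.2 kΩ.

R_L(min) ≈ 64.2 kΩ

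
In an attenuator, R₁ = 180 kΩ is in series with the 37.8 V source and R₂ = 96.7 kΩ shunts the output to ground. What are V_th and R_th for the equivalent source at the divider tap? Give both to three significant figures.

V_th is the open-circuit tap voltage: 37.8 × 96.7/(180 + 96.7) = 13.2 V.
With the supply zeroed, R₁ and R₂ appear in parallel from the tap: R_th = R₁‖R₂ = (180 × 96.7)/276.7 = 62.9 kΩ.

V_th = 13.2 V, R_th = 62.9 kΩ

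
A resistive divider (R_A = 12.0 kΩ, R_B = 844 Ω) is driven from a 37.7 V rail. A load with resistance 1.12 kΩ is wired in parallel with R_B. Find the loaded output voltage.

V_out ≈ 1.45 V

The load sits in parallel with R_B: R_B‖R_L = (844 × 1120) / (844 + 1120) = 481.3 Ω.
V_out = 37.7 × 481.3 / (12000 + 481.3) = 37.7 × 481.3/12480 = 1.45 V.
(Unloaded it would have been 2.48 V.)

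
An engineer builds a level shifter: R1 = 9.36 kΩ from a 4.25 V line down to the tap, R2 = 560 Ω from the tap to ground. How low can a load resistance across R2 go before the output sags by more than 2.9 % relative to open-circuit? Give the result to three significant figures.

R_L(min) ≈ 17.7 kΩ

Output resistance R_th = R1‖R2 = (9360 × 560)/9920 = 528.4 Ω.
The fractional drop is R_th/(R_th + R_L); requiring this ≤ 0.0290 gives R_L ≥ R_th(1/0.0290 − 1) = 528.4 × 33.48 = 17.7 kΩ.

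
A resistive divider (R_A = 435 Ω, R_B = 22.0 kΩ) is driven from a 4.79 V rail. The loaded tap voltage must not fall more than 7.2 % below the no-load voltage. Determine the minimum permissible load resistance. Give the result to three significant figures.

Output resistance R_th = R_A‖R_B = (435 × 22000)/22440 = 426.6 Ω.
The fractional drop is R_th/(R_th + R_L); requiring this ≤ 0.0720 gives R_L ≥ R_th(1/0.0720 − 1) = 426.6 × 12.89 = 5.50 kΩ.

R_L(min) ≈ 5.50 kΩ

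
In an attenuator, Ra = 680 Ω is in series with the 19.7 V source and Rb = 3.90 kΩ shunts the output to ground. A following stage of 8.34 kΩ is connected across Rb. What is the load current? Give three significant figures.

Rb‖R_L = 2657 Ω; V_out = 19.7 × 2657/3337 = 15.69 V.
I_L = V_out / R_L = 15.69 / 8.34 kΩ = 1.88 mA.

I_L ≈ 1.88 mA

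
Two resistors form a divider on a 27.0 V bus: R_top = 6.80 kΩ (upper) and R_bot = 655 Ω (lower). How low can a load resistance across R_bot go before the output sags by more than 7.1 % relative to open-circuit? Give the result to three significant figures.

R_L(min) ≈ 7.82 kΩ

Output resistance R_th = R_top‖R_bot = (6800 × 655)/7455 = 597.5 Ω.
The fractional drop is R_th/(R_th + R_L); requiring this ≤ 0.0710 gives R_L ≥ R_th(1/0.0710 − 1) = 597.5 × 13.08 = 7.82 kΩ.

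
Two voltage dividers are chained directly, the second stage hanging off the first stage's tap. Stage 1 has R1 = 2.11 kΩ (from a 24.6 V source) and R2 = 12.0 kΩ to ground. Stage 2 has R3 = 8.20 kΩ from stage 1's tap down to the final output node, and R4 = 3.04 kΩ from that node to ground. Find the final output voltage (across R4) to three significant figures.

V_out ≈ 4.88 V

Stage 2 presents R3+R4 = 11.24 kΩ as a load on stage 1's tap.
Stage 1's lower leg becomes R2‖(R3+R4) = 5.804 kΩ, so V_mid = 24.6 × 5.804/7.914 = 18.04 V.
Stage 2 is itself unloaded: V_out = V_mid × R4/(R3+R4) = 18.04 × 3.04/11.24 = 4.88 V.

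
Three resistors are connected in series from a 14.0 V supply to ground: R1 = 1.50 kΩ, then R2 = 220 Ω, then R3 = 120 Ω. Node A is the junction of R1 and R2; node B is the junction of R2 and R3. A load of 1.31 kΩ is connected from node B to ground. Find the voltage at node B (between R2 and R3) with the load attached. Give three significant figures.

At node B, R3 is in parallel with the load: R3‖R_L = 109.9 Ω.
Below node A the resistance is R2 + (R3‖R_L) = 329.9 Ω, so V_A = 14.0 × 329.9/1830 = 2.524 V.
Then V_B = V_A × (R3‖R_L)/(R2 + R3‖R_L) = 2.524 × 109.9/329.9 = 0.841 V.

V ≈ 0.841 V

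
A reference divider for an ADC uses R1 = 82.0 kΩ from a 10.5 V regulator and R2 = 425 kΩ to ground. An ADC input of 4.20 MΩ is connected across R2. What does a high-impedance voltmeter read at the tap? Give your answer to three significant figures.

The load sits in parallel with R2: R2‖R_L = (425 × 4200) / (425 + 4200) = 385.9 kΩ.
V_out = 10.5 × 385.9 / (82.0 + 385.9) = 10.5 × 385.9/467.9 = 8.66 V.

V_out ≈ 8.66 V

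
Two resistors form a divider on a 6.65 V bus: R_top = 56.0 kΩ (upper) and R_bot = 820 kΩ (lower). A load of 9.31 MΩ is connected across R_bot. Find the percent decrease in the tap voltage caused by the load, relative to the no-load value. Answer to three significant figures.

The divider's output (Thévenin) resistance is R_top‖R_bot = 52.42 kΩ.
Fractional drop under load = R_th/(R_th + R_L) = 52.42 / (52.42 + 9310) = 0.005599.
So the output falls by 0.560 %.

0.560 %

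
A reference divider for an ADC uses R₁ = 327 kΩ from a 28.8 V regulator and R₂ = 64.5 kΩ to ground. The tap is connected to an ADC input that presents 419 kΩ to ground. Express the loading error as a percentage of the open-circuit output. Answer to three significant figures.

11.4 %

Unloaded V = 28.8 × 64.5/391.5 = 4.7448 V.
Loaded: R₂‖R_L = 55.90 kΩ, giving V = 28.8 × 55.90/382.9 = 4.2043 V.
Drop = (4.7448 − 4.2043) / 4.7448 = 11.4 %.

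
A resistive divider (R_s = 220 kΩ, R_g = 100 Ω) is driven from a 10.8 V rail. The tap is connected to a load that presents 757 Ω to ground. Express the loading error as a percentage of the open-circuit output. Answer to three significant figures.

11.7 %

Unloaded V = 10.8 × 100/220100 = 0.0049069 V.
Loaded: R_g‖R_L = 88.33 Ω, giving V = 10.8 × 88.33/220100 = 0.0043345 V.
Drop = (0.0049069 − 0.0043345) / 0.0049069 = 11.7 %.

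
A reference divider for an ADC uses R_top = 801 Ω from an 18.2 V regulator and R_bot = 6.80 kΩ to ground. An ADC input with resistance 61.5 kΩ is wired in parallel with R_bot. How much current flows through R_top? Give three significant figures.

I ≈ 2.63 mA

R_bot‖R_L = 6123 Ω, so the source sees R_top + R_bot‖R_L = 6924 Ω.
I = 18.2 V / 6924 Ω = 2.63 mA.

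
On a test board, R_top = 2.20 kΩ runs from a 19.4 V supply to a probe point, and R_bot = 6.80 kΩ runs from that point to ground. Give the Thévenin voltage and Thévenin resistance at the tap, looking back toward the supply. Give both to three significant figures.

V_th = 14.7 V, R_th = 1.66 kΩ

V_th is the open-circuit tap voltage: 19.4 × 6.80/(2.20 + 6.80) = 14.7 V.
With the supply zeroed, R_top and R_bot appear in parallel from the tap: R_th = R_top‖R_bot = (2.20 × 6.80)/9.000 = 1.66 kΩ.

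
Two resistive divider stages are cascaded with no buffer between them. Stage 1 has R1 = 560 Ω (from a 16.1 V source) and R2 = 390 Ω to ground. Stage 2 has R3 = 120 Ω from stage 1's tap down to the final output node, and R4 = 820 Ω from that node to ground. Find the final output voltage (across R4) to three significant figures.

Stage 2 presents R3+R4 = 940.0 Ω as a load on stage 1's tap.
Stage 1's lower leg becomes R2‖(R3+R4) = 275.6 Ω, so V_mid = 16.1 × 275.6/835.6 = 5.311 V.
Stage 2 is itself unloaded: V_out = V_mid × R4/(R3+R4) = 5.311 × 820/940.0 = 4.63 V.

V_out ≈ 4.63 V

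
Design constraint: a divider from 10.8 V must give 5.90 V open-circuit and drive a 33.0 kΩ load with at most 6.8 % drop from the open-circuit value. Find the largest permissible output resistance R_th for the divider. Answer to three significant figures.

R_th ≤ 2.41 kΩ

Loading drop = R_th/(R_th + R_L) ≤ 0.0680, so R_th ≤ R_L · ε/(1−ε) = 33.0 kΩ × 0.0680/0.9320 = 2.41 kΩ.
(Any R1, R2 with R2/(R1+R2) = 0.546 and R1‖R2 ≤ 2.41 kΩ will meet the spec.)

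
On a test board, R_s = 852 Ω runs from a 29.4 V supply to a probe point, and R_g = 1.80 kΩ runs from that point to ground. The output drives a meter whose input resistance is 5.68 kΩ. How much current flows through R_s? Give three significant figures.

R_g‖R_L = 1367 Ω, so the source sees R_s + R_g‖R_L = 2219 Ω.
I = 29.4 V / 2219 Ω = 13.3 mA.

I ≈ 13.3 mA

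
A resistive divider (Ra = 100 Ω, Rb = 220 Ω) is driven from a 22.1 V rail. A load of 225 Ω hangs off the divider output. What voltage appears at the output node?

The load sits in parallel with Rb: Rb‖R_L = (220 × 225) / (220 + 225) = 111.2 Ω.
V_out = 22.1 × 111.2 / (100 + 111.2) = 22.1 × 111.2/211.2 = 11.6 V.

V_out ≈ 11.6 V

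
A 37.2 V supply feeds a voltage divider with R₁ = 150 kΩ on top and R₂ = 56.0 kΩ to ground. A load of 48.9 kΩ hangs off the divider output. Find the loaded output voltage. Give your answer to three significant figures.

V_out ≈ 5.51 V

The load sits in parallel with R₂: R₂‖R_L = (56.0 × 48.9) / (56.0 + 48.9) = 26.10 kΩ.
V_out = 37.2 × 26.10 / (150 + 26.10) = 37.2 × 26.10/176.1 = 5.51 V.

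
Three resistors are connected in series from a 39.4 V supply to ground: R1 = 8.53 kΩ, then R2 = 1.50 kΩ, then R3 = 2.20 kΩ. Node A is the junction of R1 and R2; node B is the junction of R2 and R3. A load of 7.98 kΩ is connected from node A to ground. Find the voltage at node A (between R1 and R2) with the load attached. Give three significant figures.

V ≈ 9.01 V

Below node A the series string R2+R3 = 3.700 kΩ sits in parallel with the 7.98 kΩ load: 2.528 kΩ.
V_A = 39.4 × 2.528/(8.53 + 2.528) = 9.01 V.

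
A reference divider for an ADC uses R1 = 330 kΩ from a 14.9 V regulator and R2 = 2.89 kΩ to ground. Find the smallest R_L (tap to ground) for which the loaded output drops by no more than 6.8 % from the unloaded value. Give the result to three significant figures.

Output resistance R_th = R1‖R2 = (330 × 2.89)/332.9 = 2.865 kΩ.
The fractional drop is R_th/(R_th + R_L); requiring this ≤ 0.0680 gives R_L ≥ R_th(1/0.0680 − 1) = 2.865 × 13.71 = 39.3 kΩ.

R_L(min) ≈ 39.3 kΩ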